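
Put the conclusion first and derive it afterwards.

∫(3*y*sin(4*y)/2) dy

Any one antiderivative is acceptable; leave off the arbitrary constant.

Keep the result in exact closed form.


The answer is -3*y*cos(4*y)/8 + 3*sin(4*y)/32.
Step 1. Integrate ∫(3*y*sin(4*y)/2) dy by parts with u = y, dv = (3*sin(4*y)/2) dy, so v = -3*cos(4*y)/8: now -3*y*cos(4*y)/8 + ∫(3*cos(4*y)/8) dy.
Step 2. Evaluate the standard form: now -3*y*cos(4*y)/8 + 3*sin(4*y)/32.
Answer: -3*y*cos(4*y)/8 + 3*sin(4*y)/32.


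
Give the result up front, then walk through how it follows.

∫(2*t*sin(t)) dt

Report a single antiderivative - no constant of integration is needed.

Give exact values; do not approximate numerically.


The answer is -2*t*cos(t) + 2*sin(t).
Step 1. Integrate ∫(2*t*sin(t)) dt by parts with u = t, dv = (2*sin(t)) dt, so v = -2*cos(t): now -2*t*cos(t) + ∫(2*cos(t)) dt.
Step 2. Evaluate the standard form: now -2*t*cos(t) + 2*sin(t).
Answer: -2*t*cos(t) + 2*sin(t).


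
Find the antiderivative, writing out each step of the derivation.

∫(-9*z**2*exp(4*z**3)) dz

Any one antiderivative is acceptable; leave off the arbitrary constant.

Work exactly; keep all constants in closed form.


Step 1. Substitute u = z**3, turning ∫(-9*z**2*exp(4*z**3)) dz into ∫(-3*exp(4*u)) du: now ∫(-3*exp(4*u)) du.
Step 2. Evaluate the standard form: now -3*exp(4*u)/4.
Step 3. Substitute back u = z**3: now -3*exp(4*z**3)/4.
Answer: -3*exp(4*z**3)/4.


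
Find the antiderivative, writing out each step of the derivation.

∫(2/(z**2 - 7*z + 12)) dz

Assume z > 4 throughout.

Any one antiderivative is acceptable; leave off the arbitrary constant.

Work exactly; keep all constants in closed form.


Step 1. Decompose ∫(2/(z**2 - 7*z + 12)) dz by partial fractions, 2/(z**2 - 7*z + 12) = -2/(z - 3) + 2/(z - 4): now ∫(2/(z - 4)) dz + ∫(-2/(z - 3)) dz.
Step 2. Evaluate the standard form [assuming z > 4]: now 2*log(z - 4) + ∫(-2/(z - 3)) dz.
Step 3. Evaluate the standard form [assuming z > 3]: now 2*log(z - 4) - 2*log(z - 3).
Answer: 2*log(z - 4) - 2*log(z - 3).


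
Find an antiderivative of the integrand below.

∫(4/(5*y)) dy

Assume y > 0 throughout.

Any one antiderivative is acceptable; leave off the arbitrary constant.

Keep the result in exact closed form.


Answer: 4*log(y)/5.


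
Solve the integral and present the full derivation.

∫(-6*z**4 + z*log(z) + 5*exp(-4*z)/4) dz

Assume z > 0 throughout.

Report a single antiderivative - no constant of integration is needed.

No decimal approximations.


Step 1. Rewrite: now ∫(-6*z**4) dz + ∫(z*log(z)) dz + ∫(5*exp(-4*z)/4) dz.
Step 2. Evaluate the standard form: now -6*z**5/5 + ∫(z*log(z)) dz + ∫(5*exp(-4*z)/4) dz.
Step 3. Evaluate the standard form: now -6*z**5/5 + ∫(z*log(z)) dz - 5*exp(-4*z)/16.
Step 4. Integrate ∫(z*log(z)) dz by parts with u = log(z), dv = (z) dz, so v = z**2/2 [assuming z > 0]: now -6*z**5/5 + z**2*log(z)/2 + ∫(-z/2) dz - 5*exp(-4*z)/16.
Step 5. Evaluate the standard form: now -6*z**5/5 + z**2*log(z)/2 - z**2/4 - 5*exp(-4*z)/16.
Answer: -6*z**5/5 + z**2*log(z)/2 - z**2/4 - 5*exp(-4*z)/16.


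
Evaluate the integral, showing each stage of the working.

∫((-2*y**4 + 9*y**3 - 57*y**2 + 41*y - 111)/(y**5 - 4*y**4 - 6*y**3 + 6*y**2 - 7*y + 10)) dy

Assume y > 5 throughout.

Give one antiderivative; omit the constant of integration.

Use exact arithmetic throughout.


Step 1. Decompose ∫((-2*y**4 + 9*y**3 - 57*y**2 + 41*y - 111)/(y**5 - 4*y**4 - 6*y**3 + 6*y**2 - 7*y + 10)) dy by partial fractions, (-2*y**4 + 9*y**3 - 57*y**2 + 41*y - 111)/(y**5 - 4*y**4 - 6*y**3 + 6*y**2 - 7*y + 10) = -4/(y**2 + 1) - 5/(y + 2) + 5/(y - 1) - 2/(y - 5): now ∫(-2/(y - 5)) dy + ∫(5/(y - 1)) dy + ∫(-5/(y + 2)) dy + ∫(-4/(y**2 + 1)) dy.
Step 2. Evaluate the standard form [assuming y > 1]: now 5*log(y - 1) + ∫(-2/(y - 5)) dy + ∫(-5/(y + 2)) dy + ∫(-4/(y**2 + 1)) dy.
Step 3. Evaluate the standard form [assuming y > 5]: now -2*log(y - 5) + 5*log(y - 1) + ∫(-5/(y + 2)) dy + ∫(-4/(y**2 + 1)) dy.
Step 4. Evaluate the standard form [assuming y > -2]: now -2*log(y - 5) + 5*log(y - 1) - 5*log(y + 2) + ∫(-4/(y**2 + 1)) dy.
Step 5. Evaluate the standard form: now -2*log(y - 5) + 5*log(y - 1) - 5*log(y + 2) - 4*atan(y).
Answer: -2*log(y - 5) + 5*log(y - 1) - 5*log(y + 2) - 4*atan(y).


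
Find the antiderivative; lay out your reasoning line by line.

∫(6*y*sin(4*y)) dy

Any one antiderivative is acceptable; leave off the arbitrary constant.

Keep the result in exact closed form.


Step 1. Integrate ∫(6*y*sin(4*y)) dy by parts with u = y, dv = (6*sin(4*y)) dy, so v = -3*cos(4*y)/2: now -3*y*cos(4*y)/2 + ∫(3*cos(4*y)/2) dy.
Step 2. Evaluate the standard form: now -3*y*cos(4*y)/2 + 3*sin(4*y)/8.
Answer: -3*y*cos(4*y)/2 + 3*sin(4*y)/8.


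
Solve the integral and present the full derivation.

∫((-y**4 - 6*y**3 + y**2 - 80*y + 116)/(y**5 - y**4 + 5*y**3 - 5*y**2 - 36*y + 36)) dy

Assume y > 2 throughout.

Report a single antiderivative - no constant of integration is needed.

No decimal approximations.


Step 1. Decompose ∫((-y**4 - 6*y**3 + y**2 - 80*y + 116)/(y**5 - y**4 + 5*y**3 - 5*y**2 - 36*y + 36)) dy by partial fractions, (-y**4 - 6*y**3 + y**2 - 80*y + 116)/(y**5 - y**4 + 5*y**3 - 5*y**2 - 36*y + 36) = 2/(y**2 + 9) + 2/(y + 2) - 1/(y - 1) - 2/(y - 2): now ∫(-2/(y - 2)) dy + ∫(-1/(y - 1)) dy + ∫(2/(y + 2)) dy + ∫(2/(y**2 + 9)) dy.
Step 2. Evaluate the standard form [assuming y > 1]: now -log(y - 1) + ∫(-2/(y - 2)) dy + ∫(2/(y + 2)) dy + ∫(2/(y**2 + 9)) dy.
Step 3. Evaluate the standard form [assuming y > -2]: now -log(y - 1) + 2*log(y + 2) + ∫(-2/(y - 2)) dy + ∫(2/(y**2 + 9)) dy.
Step 4. Evaluate the standard form [assuming y > 2]: now -2*log(y - 2) - log(y - 1) + 2*log(y + 2) + ∫(2/(y**2 + 9)) dy.
Step 5. Evaluate the standard form: now -2*log(y - 2) - log(y - 1) + 2*log(y + 2) + 2*atan(y/3)/3.
Answer: -2*log(y - 2) - log(y - 1) + 2*log(y + 2) + 2*atan(y/3)/3.


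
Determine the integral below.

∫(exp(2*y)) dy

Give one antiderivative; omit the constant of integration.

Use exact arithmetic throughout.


Answer: exp(2*y)/2.


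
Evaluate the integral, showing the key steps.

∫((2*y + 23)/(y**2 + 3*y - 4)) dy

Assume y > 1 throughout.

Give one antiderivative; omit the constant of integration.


Step 1. Decompose ∫((2*y + 23)/(y**2 + 3*y - 4)) dy by partial fractions, (2*y + 23)/(y**2 + 3*y - 4) = -3/(y + 4) + 5/(y - 1): now ∫(5/(y - 1)) dy + ∫(-3/(y + 4)) dy.
Step 2. Evaluate the standard form [assuming y > -4]: now -3*log(y + 4) + ∫(5/(y - 1)) dy.
Step 3. Evaluate the standard form [assuming y > 1]: now 5*log(y - 1) - 3*log(y + 4).
Answer: 5*log(y - 1) - 3*log(y + 4).


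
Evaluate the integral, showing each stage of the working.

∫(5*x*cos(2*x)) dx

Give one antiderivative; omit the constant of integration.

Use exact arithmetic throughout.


Step 1. Integrate ∫(5*x*cos(2*x)) dx by parts with u = x, dv = (5*cos(2*x)) dx, so v = 5*sin(2*x)/2: now 5*x*sin(2*x)/2 + ∫(-5*sin(2*x)/2) dx.
Step 2. Evaluate the standard form: now 5*x*sin(2*x)/2 + 5*cos(2*x)/4.
Answer: 5*x*sin(2*x)/2 + 5*cos(2*x)/4.


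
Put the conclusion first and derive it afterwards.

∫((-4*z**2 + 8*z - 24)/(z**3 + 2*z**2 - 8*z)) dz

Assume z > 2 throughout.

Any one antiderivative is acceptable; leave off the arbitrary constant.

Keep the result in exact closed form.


The answer is 3*log(z) - 2*log(z - 2) - 5*log(z + 4).
Step 1. Decompose ∫((-4*z**2 + 8*z - 24)/(z**3 + 2*z**2 - 8*z)) dz by partial fractions, (-4*z**2 + 8*z - 24)/(z**3 + 2*z**2 - 8*z) = -5/(z + 4) - 2/(z - 2) + 3/z: now ∫(3/z) dz + ∫(-2/(z - 2)) dz + ∫(-5/(z + 4)) dz.
Step 2. Evaluate the standard form [assuming z > 2]: now -2*log(z - 2) + ∫(3/z) dz + ∫(-5/(z + 4)) dz.
Step 3. Evaluate the standard form [assuming z > -4]: now -2*log(z - 2) - 5*log(z + 4) + ∫(3/z) dz.
Step 4. Evaluate the standard form [assuming z > 0]: now 3*log(z) - 2*log(z - 2) - 5*log(z + 4).
Answer: 3*log(z) - 2*log(z - 2) - 5*log(z + 4).


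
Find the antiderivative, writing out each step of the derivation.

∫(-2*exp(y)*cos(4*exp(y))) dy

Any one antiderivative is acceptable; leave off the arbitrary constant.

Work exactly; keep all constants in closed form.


Step 1. Substitute u = exp(y), turning ∫(-2*exp(y)*cos(4*exp(y))) dy into ∫(-2*cos(4*u)) du: now ∫(-2*cos(4*u)) du.
Step 2. Evaluate the standard form: now -sin(4*u)/2.
Step 3. Substitute back u = exp(y): now -sin(4*exp(y))/2.
Answer: -sin(4*exp(y))/2.


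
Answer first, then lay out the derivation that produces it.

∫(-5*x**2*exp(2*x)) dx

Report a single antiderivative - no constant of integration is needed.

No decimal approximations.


The answer is -5*x**2*exp(2*x)/2 + 5*x*exp(2*x)/2 - 5*exp(2*x)/4.
Step 1. Integrate ∫(-5*x**2*exp(2*x)) dx by parts with u = x**2, dv = (-5*exp(2*x)) dx, so v = -5*exp(2*x)/2: now -5*x**2*exp(2*x)/2 + ∫(5*x*exp(2*x)) dx.
Step 2. Integrate ∫(5*x*exp(2*x)) dx by parts with u = x, dv = (5*exp(2*x)) dx, so v = 5*exp(2*x)/2: now -5*x**2*exp(2*x)/2 + 5*x*exp(2*x)/2 + ∫(-5*exp(2*x)/2) dx.
Step 3. Evaluate the standard form: now -5*x**2*exp(2*x)/2 + 5*x*exp(2*x)/2 - 5*exp(2*x)/4.
Answer: -5*x**2*exp(2*x)/2 + 5*x*exp(2*x)/2 - 5*exp(2*x)/4.


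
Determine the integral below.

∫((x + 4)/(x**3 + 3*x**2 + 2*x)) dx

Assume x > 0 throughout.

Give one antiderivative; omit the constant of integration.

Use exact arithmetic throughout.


Answer: 2*log(x) - 3*log(x + 1) + log(x + 2).


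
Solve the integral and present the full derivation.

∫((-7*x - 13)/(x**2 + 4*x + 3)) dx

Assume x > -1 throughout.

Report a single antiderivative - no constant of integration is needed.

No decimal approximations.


Step 1. Decompose ∫((-7*x - 13)/(x**2 + 4*x + 3)) dx by partial fractions, (-7*x - 13)/(x**2 + 4*x + 3) = -4/(x + 3) - 3/(x + 1): now ∫(-3/(x + 1)) dx + ∫(-4/(x + 3)) dx.
Step 2. Evaluate the standard form [assuming x > -1]: now -3*log(x + 1) + ∫(-4/(x + 3)) dx.
Step 3. Evaluate the standard form [assuming x > -3]: now -3*log(x + 1) - 4*log(x + 3).
Answer: -3*log(x + 1) - 4*log(x + 3).


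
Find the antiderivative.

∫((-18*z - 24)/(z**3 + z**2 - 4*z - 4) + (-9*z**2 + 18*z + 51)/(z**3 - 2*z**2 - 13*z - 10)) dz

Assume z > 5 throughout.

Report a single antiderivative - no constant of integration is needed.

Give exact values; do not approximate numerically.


Answer: -2*log(z - 5) - 5*log(z - 2) - 2*log(z + 1).


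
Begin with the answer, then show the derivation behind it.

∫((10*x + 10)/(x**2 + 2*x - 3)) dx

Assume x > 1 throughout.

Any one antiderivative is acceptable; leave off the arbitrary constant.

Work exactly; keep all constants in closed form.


The answer is 5*log(x - 1) + 5*log(x + 3).
Step 1. Decompose ∫((10*x + 10)/(x**2 + 2*x - 3)) dx by partial fractions, (10*x + 10)/(x**2 + 2*x - 3) = 5/(x + 3) + 5/(x - 1): now ∫(5/(x - 1)) dx + ∫(5/(x + 3)) dx.
Step 2. Evaluate the standard form [assuming x > -3]: now 5*log(x + 3) + ∫(5/(x - 1)) dx.
Step 3. Evaluate the standard form [assuming x > 1]: now 5*log(x - 1) + 5*log(x + 3).
Answer: 5*log(x - 1) + 5*log(x + 3).


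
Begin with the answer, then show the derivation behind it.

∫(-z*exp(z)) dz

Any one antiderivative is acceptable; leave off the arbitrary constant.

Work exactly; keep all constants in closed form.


The answer is -z*exp(z) + exp(z).
Step 1. Integrate ∫(-z*exp(z)) dz by parts with u = z, dv = (-exp(z)) dz, so v = -exp(z): now -z*exp(z) + ∫(exp(z)) dz.
Step 2. Evaluate the standard form: now -z*exp(z) + exp(z).
Answer: -z*exp(z) + exp(z).


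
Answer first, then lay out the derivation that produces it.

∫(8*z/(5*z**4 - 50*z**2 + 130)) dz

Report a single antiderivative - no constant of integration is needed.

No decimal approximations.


The answer is 4*atan(z**2 - 5)/5.
Step 1. Substitute u = z**2 - 5, turning ∫(8*z/(5*z**4 - 50*z**2 + 130)) dz into ∫(4/(5*(u**2 + 1))) du: now ∫(4/(5*(u**2 + 1))) du.
Step 2. Evaluate the standard form: now 4*atan(u)/5.
Step 3. Substitute back u = z**2 - 5: now 4*atan(z**2 - 5)/5.
Answer: 4*atan(z**2 - 5)/5.


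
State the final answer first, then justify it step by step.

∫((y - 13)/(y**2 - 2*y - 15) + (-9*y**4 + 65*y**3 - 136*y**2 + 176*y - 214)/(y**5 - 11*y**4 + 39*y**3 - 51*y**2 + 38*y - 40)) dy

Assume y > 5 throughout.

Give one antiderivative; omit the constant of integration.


The answer is -4*log(y - 5) - 5*log(y - 4) - log(y - 2) + 2*log(y + 3) + 3*atan(y).
Step 1. Rewrite: now ∫((y - 13)/(y**2 - 2*y - 15)) dy + ∫((-9*y**4 + 65*y**3 - 136*y**2 + 176*y - 214)/(y**5 - 11*y**4 + 39*y**3 - 51*y**2 + 38*y - 40)) dy.
Step 2. Decompose ∫((y - 13)/(y**2 - 2*y - 15)) dy by partial fractions, (y - 13)/(y**2 - 2*y - 15) = 2/(y + 3) - 1/(y - 5): now ∫((-9*y**4 + 65*y**3 - 136*y**2 + 176*y - 214)/(y**5 - 11*y**4 + 39*y**3 - 51*y**2 + 38*y - 40)) dy + ∫(-1/(y - 5)) dy + ∫(2/(y + 3)) dy.
Step 3. Evaluate the standard form [assuming y > -3]: now 2*log(y + 3) + ∫((-9*y**4 + 65*y**3 - 136*y**2 + 176*y - 214)/(y**5 - 11*y**4 + 39*y**3 - 51*y**2 + 38*y - 40)) dy + ∫(-1/(y - 5)) dy.
Step 4. Evaluate the standard form [assuming y > 5]: now -log(y - 5) + 2*log(y + 3) + ∫((-9*y**4 + 65*y**3 - 136*y**2 + 176*y - 214)/(y**5 - 11*y**4 + 39*y**3 - 51*y**2 + 38*y - 40)) dy.
Step 5. Decompose ∫((-9*y**4 + 65*y**3 - 136*y**2 + 176*y - 214)/(y**5 - 11*y**4 + 39*y**3 - 51*y**2 + 38*y - 40)) dy by partial fractions, (-9*y**4 + 65*y**3 - 136*y**2 + 176*y - 214)/(y**5 - 11*y**4 + 39*y**3 - 51*y**2 + 38*y - 40) = 3/(y**2 + 1) - 1/(y - 2) - 5/(y - 4) - 3/(y - 5): now -log(y - 5) + 2*log(y + 3) + ∫(-3/(y - 5)) dy + ∫(-5/(y - 4)) dy + ∫(-1/(y - 2)) dy + ∫(3/(y**2 + 1)) dy.
Step 6. Evaluate the standard form [assuming y > 4]: now -log(y - 5) - 5*log(y - 4) + 2*log(y + 3) + ∫(-3/(y - 5)) dy + ∫(-1/(y - 2)) dy + ∫(3/(y**2 + 1)) dy.
Step 7. Evaluate the standard form [assuming y > 2]: now -log(y - 5) - 5*log(y - 4) - log(y - 2) + 2*log(y + 3) + ∫(-3/(y - 5)) dy + ∫(3/(y**2 + 1)) dy.
Step 8. Evaluate the standard form [assuming y > 5]: now -4*log(y - 5) - 5*log(y - 4) - log(y - 2) + 2*log(y + 3) + ∫(3/(y**2 + 1)) dy.
Step 9. Evaluate the standard form: now -4*log(y - 5) - 5*log(y - 4) - log(y - 2) + 2*log(y + 3) + 3*atan(y).
Answer: -4*log(y - 5) - 5*log(y - 4) - log(y - 2) + 2*log(y + 3) + 3*atan(y).


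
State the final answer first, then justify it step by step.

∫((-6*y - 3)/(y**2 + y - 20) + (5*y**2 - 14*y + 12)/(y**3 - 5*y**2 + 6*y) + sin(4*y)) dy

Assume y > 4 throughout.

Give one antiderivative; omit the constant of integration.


The answer is 2*log(y) - 3*log(y - 4) + 5*log(y - 3) - 2*log(y - 2) - 3*log(y + 5) - cos(4*y)/4.
Step 1. Rewrite: now ∫((-6*y - 3)/(y**2 + y - 20)) dy + ∫((5*y**2 - 14*y + 12)/(y**3 - 5*y**2 + 6*y)) dy + ∫(sin(4*y)) dy.
Step 2. Decompose ∫((-6*y - 3)/(y**2 + y - 20)) dy by partial fractions, (-6*y - 3)/(y**2 + y - 20) = -3/(y + 5) - 3/(y - 4): now ∫((5*y**2 - 14*y + 12)/(y**3 - 5*y**2 + 6*y)) dy + ∫(-3/(y - 4)) dy + ∫(-3/(y + 5)) dy + ∫(sin(4*y)) dy.
Step 3. Evaluate the standard form [assuming y > -5]: now -3*log(y + 5) + ∫((5*y**2 - 14*y + 12)/(y**3 - 5*y**2 + 6*y)) dy + ∫(-3/(y - 4)) dy + ∫(sin(4*y)) dy.
Step 4. Evaluate the standard form [assuming y > 4]: now -3*log(y - 4) - 3*log(y + 5) + ∫((5*y**2 - 14*y + 12)/(y**3 - 5*y**2 + 6*y)) dy + ∫(sin(4*y)) dy.
Step 5. Decompose ∫((5*y**2 - 14*y + 12)/(y**3 - 5*y**2 + 6*y)) dy by partial fractions, (5*y**2 - 14*y + 12)/(y**3 - 5*y**2 + 6*y) = -2/(y - 2) + 5/(y - 3) + 2/y: now -3*log(y - 4) - 3*log(y + 5) + ∫(2/y) dy + ∫(5/(y - 3)) dy + ∫(-2/(y - 2)) dy + ∫(sin(4*y)) dy.
Step 6. Evaluate the standard form [assuming y > 3]: now -3*log(y - 4) + 5*log(y - 3) - 3*log(y + 5) + ∫(2/y) dy + ∫(-2/(y - 2)) dy + ∫(sin(4*y)) dy.
Step 7. Evaluate the standard form [assuming y > 2]: now -3*log(y - 4) + 5*log(y - 3) - 2*log(y - 2) - 3*log(y + 5) + ∫(2/y) dy + ∫(sin(4*y)) dy.
Step 8. Evaluate the standard form [assuming y > 0]: now 2*log(y) - 3*log(y - 4) + 5*log(y - 3) - 2*log(y - 2) - 3*log(y + 5) + ∫(sin(4*y)) dy.
Step 9. Evaluate the standard form: now 2*log(y) - 3*log(y - 4) + 5*log(y - 3) - 2*log(y - 2) - 3*log(y + 5) - cos(4*y)/4.
Answer: 2*log(y) - 3*log(y - 4) + 5*log(y - 3) - 2*log(y - 2) - 3*log(y + 5) - cos(4*y)/4.


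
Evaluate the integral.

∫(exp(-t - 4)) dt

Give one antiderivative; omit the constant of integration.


Answer: -exp(-t - 4).


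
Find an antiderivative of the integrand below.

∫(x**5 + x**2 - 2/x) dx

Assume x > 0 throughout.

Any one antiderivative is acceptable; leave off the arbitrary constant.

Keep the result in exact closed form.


Answer: x**6/6 + x**3/3 - 2*log(x).


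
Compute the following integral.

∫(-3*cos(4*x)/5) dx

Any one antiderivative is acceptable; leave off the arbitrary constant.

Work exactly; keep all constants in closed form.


Answer: -3*sin(4*x)/20.


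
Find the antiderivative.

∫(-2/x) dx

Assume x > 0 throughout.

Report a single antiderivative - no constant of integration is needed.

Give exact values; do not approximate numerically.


Answer: -2*log(x).


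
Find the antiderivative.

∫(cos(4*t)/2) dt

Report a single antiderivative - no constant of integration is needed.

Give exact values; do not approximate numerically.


Answer: sin(4*t)/8.


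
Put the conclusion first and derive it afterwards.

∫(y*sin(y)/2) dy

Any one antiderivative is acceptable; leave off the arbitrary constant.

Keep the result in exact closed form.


The answer is -y*cos(y)/2 + sin(y)/2.
Step 1. Integrate ∫(y*sin(y)/2) dy by parts with u = y, dv = (sin(y)/2) dy, so v = -cos(y)/2: now -y*cos(y)/2 + ∫(cos(y)/2) dy.
Step 2. Evaluate the standard form: now -y*cos(y)/2 + sin(y)/2.
Answer: -y*cos(y)/2 + sin(y)/2.


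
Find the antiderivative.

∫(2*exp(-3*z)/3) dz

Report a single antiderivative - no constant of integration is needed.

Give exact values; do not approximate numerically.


Answer: -2*exp(-3*z)/9.


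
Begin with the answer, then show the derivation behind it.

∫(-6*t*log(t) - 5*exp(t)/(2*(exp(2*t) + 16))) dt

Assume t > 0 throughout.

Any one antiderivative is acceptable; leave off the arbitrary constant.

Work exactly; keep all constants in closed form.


The answer is -3*t**2*log(t) + 3*t**2/2 - 5*atan(exp(t)/4)/8.
Step 1. Rewrite: now ∫(-6*t*log(t)) dt + ∫(-5*exp(t)/(2*(exp(2*t) + 16))) dt.
Step 2. Substitute u = exp(t), turning ∫(-5*exp(t)/(2*(exp(2*t) + 16))) dt into ∫(-5/(2*(u**2 + 16))) du: now ∫(-6*t*log(t)) dt + ∫(-5/(2*(u**2 + 16))) du.
Step 3. Evaluate the standard form: now -5*atan(u/4)/8 + ∫(-6*t*log(t)) dt.
Step 4. Substitute back u = exp(t): now -5*atan(exp(t)/4)/8 + ∫(-6*t*log(t)) dt.
Step 5. Integrate ∫(-6*t*log(t)) dt by parts with u = log(t), dv = (-6*t) dt, so v = -3*t**2 [assuming t > 0]: now -3*t**2*log(t) - 5*atan(exp(t)/4)/8 + ∫(3*t) dt.
Step 6. Evaluate the standard form: now -3*t**2*log(t) + 3*t**2/2 - 5*atan(exp(t)/4)/8.
Answer: -3*t**2*log(t) + 3*t**2/2 - 5*atan(exp(t)/4)/8.


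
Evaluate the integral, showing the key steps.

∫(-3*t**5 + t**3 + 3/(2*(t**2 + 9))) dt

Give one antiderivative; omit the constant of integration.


Step 1. Rewrite: now ∫(t**3) dt + ∫(-3*t**5) dt + ∫(3/(2*(t**2 + 9))) dt.
Step 2. Evaluate the standard form: now t**4/4 + ∫(-3*t**5) dt + ∫(3/(2*(t**2 + 9))) dt.
Step 3. Evaluate the standard form: now t**4/4 + atan(t/3)/2 + ∫(-3*t**5) dt.
Step 4. Evaluate the standard form: now -t**6/2 + t**4/4 + atan(t/3)/2.
Answer: -t**6/2 + t**4/4 + atan(t/3)/2.


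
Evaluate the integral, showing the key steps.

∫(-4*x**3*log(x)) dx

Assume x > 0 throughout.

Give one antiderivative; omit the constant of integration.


Step 1. Integrate ∫(-4*x**3*log(x)) dx by parts with u = log(x), dv = (-4*x**3) dx, so v = -x**4 [assuming x > 0]: now -x**4*log(x) + ∫(x**3) dx.
Step 2. Evaluate the standard form: now -x**4*log(x) + x**4/4.
Answer: -x**4*log(x) + x**4/4.


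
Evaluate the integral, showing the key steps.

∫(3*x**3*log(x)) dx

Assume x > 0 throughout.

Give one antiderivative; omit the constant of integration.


Step 1. Integrate ∫(3*x**3*log(x)) dx by parts with u = log(x), dv = (3*x**3) dx, so v = 3*x**4/4 [assuming x > 0]: now 3*x**4*log(x)/4 + ∫(-3*x**3/4) dx.
Step 2. Evaluate the standard form: now 3*x**4*log(x)/4 - 3*x**4/16.
Answer: 3*x**4*log(x)/4 - 3*x**4/16.


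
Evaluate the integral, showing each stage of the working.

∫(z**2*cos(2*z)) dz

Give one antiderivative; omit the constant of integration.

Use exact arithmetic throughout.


Step 1. Integrate ∫(z**2*cos(2*z)) dz by parts with u = z**2, dv = (cos(2*z)) dz, so v = sin(2*z)/2: now z**2*sin(2*z)/2 + ∫(-z*sin(2*z)) dz.
Step 2. Integrate ∫(-z*sin(2*z)) dz by parts with u = z, dv = (-sin(2*z)) dz, so v = cos(2*z)/2: now z**2*sin(2*z)/2 + z*cos(2*z)/2 + ∫(-cos(2*z)/2) dz.
Step 3. Evaluate the standard form: now z**2*sin(2*z)/2 + z*cos(2*z)/2 - sin(2*z)/4.
Answer: z**2*sin(2*z)/2 + z*cos(2*z)/2 - sin(2*z)/4.


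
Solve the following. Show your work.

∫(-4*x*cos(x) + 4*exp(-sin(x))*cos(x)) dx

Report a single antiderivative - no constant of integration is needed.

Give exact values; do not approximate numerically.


Step 1. Rewrite: now ∫(-4*x*cos(x)) dx + ∫(4*exp(-sin(x))*cos(x)) dx.
Step 2. Integrate ∫(-4*x*cos(x)) dx by parts with u = x, dv = (-4*cos(x)) dx, so v = -4*sin(x): now -4*x*sin(x) + ∫(4*exp(-sin(x))*cos(x)) dx + ∫(4*sin(x)) dx.
Step 3. Evaluate the standard form: now -4*x*sin(x) - 4*cos(x) + ∫(4*exp(-sin(x))*cos(x)) dx.
Step 4. Substitute u = sin(x), turning ∫(4*exp(-sin(x))*cos(x)) dx into ∫(4*exp(-u)) du: now -4*x*sin(x) - 4*cos(x) + ∫(4*exp(-u)) du.
Step 5. Evaluate the standard form: now -4*x*sin(x) - 4*cos(x) - 4*exp(-u).
Step 6. Substitute back u = sin(x): now -4*x*sin(x) - 4*cos(x) - 4*exp(-sin(x)).
Answer: -4*x*sin(x) - 4*cos(x) - 4*exp(-sin(x)).


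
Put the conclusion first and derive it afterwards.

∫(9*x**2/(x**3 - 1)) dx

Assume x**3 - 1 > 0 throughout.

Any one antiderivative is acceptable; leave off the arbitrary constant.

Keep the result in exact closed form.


The answer is 3*log(x**3 - 1).
Step 1. Substitute u = x**3 - 1, turning ∫(9*x**2/(x**3 - 1)) dx into ∫(3/u) du: now ∫(3/u) du.
Step 2. Evaluate the standard form [assuming u > 0]: now 3*log(u).
Step 3. Substitute back u = x**3 - 1: now 3*log(x**3 - 1).
Answer: 3*log(x**3 - 1).


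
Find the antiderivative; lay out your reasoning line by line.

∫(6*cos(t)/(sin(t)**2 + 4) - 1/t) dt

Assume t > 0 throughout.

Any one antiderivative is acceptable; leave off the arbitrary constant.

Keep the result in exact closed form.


Step 1. Rewrite: now ∫(-1/t) dt + ∫(6*cos(t)/(sin(t)**2 + 4)) dt.
Step 2. Substitute u = sin(t), turning ∫(6*cos(t)/(sin(t)**2 + 4)) dt into ∫(6/(u**2 + 4)) du: now ∫(-1/t) dt + ∫(6/(u**2 + 4)) du.
Step 3. Evaluate the standard form: now 3*atan(u/2) + ∫(-1/t) dt.
Step 4. Substitute back u = sin(t): now 3*atan(sin(t)/2) + ∫(-1/t) dt.
Step 5. Evaluate the standard form [assuming t > 0]: now -log(t) + 3*atan(sin(t)/2).
Answer: -log(t) + 3*atan(sin(t)/2).


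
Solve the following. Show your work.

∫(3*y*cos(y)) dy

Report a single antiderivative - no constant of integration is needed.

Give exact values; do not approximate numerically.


Step 1. Integrate ∫(3*y*cos(y)) dy by parts with u = y, dv = (3*cos(y)) dy, so v = 3*sin(y): now 3*y*sin(y) + ∫(-3*sin(y)) dy.
Step 2. Evaluate the standard form: now 3*y*sin(y) + 3*cos(y).
Answer: 3*y*sin(y) + 3*cos(y).


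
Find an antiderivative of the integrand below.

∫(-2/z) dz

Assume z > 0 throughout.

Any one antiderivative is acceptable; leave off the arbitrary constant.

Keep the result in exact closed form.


Answer: -2*log(z).


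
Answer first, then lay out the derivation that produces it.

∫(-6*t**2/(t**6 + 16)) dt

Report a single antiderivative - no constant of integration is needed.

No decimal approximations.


The answer is -atan(t**3/4)/2.
Step 1. Substitute u = t**3, turning ∫(-6*t**2/(t**6 + 16)) dt into ∫(-2/(u**2 + 16)) du: now ∫(-2/(u**2 + 16)) du.
Step 2. Evaluate the standard form: now -atan(u/4)/2.
Step 3. Substitute back u = t**3: now -atan(t**3/4)/2.
Answer: -atan(t**3/4)/2.


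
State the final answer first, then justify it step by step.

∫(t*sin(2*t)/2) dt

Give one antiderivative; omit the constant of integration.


The answer is -t*cos(2*t)/4 + sin(2*t)/8.
Step 1. Integrate ∫(t*sin(2*t)/2) dt by parts with u = t, dv = (sin(2*t)/2) dt, so v = -cos(2*t)/4: now -t*cos(2*t)/4 + ∫(cos(2*t)/4) dt.
Step 2. Evaluate the standard form: now -t*cos(2*t)/4 + sin(2*t)/8.
Answer: -t*cos(2*t)/4 + sin(2*t)/8.


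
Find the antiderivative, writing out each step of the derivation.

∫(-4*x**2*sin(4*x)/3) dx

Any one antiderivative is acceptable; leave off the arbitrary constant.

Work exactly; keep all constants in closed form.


Step 1. Integrate ∫(-4*x**2*sin(4*x)/3) dx by parts with u = x**2, dv = (-4*sin(4*x)/3) dx, so v = cos(4*x)/3: now x**2*cos(4*x)/3 + ∫(-2*x*cos(4*x)/3) dx.
Step 2. Integrate ∫(-2*x*cos(4*x)/3) dx by parts with u = x, dv = (-2*cos(4*x)/3) dx, so v = -sin(4*x)/6: now x**2*cos(4*x)/3 - x*sin(4*x)/6 + ∫(sin(4*x)/6) dx.
Step 3. Evaluate the standard form: now x**2*cos(4*x)/3 - x*sin(4*x)/6 - cos(4*x)/24.
Answer: x**2*cos(4*x)/3 - x*sin(4*x)/6 - cos(4*x)/24.


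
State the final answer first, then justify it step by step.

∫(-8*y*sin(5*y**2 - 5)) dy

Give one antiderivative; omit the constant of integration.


The answer is 4*cos(5*y**2 - 5)/5.
Step 1. Substitute u = y**2 - 1, turning ∫(-8*y*sin(5*y**2 - 5)) dy into ∫(-4*sin(5*u)) du: now ∫(-4*sin(5*u)) du.
Step 2. Evaluate the standard form: now 4*cos(5*u)/5.
Step 3. Substitute back u = y**2 - 1: now 4*cos(5*y**2 - 5)/5.
Answer: 4*cos(5*y**2 - 5)/5.


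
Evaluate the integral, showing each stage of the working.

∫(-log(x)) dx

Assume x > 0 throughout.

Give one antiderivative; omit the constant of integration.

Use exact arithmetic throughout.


Step 1. Integrate ∫(-log(x)) dx by parts with u = log(x), dv = (-1) dx, so v = -x [assuming x > 0]: now -x*log(x) + ∫(1) dx.
Step 2. Evaluate the standard form: now -x*log(x) + x.
Answer: -x*log(x) + x.


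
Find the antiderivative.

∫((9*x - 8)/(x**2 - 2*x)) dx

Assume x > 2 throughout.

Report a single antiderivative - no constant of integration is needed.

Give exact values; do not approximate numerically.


Answer: 4*log(x) + 5*log(x - 2).


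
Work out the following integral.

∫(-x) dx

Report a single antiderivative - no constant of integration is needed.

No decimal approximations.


Answer: -x**2/2.


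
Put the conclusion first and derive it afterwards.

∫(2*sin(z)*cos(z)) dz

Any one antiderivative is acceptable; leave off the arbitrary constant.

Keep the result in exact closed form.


The answer is sin(z)**2.
Step 1. Substitute u = sin(z), turning ∫(2*sin(z)*cos(z)) dz into ∫(2*u) du: now ∫(2*u) du.
Step 2. Evaluate the standard form: now u**2.
Step 3. Substitute back u = sin(z): now sin(z)**2.
Answer: sin(z)**2.


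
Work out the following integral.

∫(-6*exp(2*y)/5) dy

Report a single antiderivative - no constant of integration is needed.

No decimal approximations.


Answer: -3*exp(2*y)/5.


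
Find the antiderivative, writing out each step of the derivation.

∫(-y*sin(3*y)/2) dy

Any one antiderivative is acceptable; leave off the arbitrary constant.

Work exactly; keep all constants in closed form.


Step 1. Integrate ∫(-y*sin(3*y)/2) dy by parts with u = y, dv = (-sin(3*y)/2) dy, so v = cos(3*y)/6: now y*cos(3*y)/6 + ∫(-cos(3*y)/6) dy.
Step 2. Evaluate the standard form: now y*cos(3*y)/6 - sin(3*y)/18.
Answer: y*cos(3*y)/6 - sin(3*y)/18.


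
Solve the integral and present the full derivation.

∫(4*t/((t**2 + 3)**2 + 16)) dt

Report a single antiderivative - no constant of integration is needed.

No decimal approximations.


Step 1. Substitute u = t**2 + 3, turning ∫(4*t/((t**2 + 3)**2 + 16)) dt into ∫(2/(u**2 + 16)) du: now ∫(2/(u**2 + 16)) du.
Step 2. Evaluate the standard form: now atan(u/4)/2.
Step 3. Substitute back u = t**2 + 3: now atan(t**2/4 + 3/4)/2.
Answer: atan(t**2/4 + 3/4)/2.


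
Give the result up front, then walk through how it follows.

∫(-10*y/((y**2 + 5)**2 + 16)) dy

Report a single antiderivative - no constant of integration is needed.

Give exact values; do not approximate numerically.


The answer is -5*atan(y**2/4 + 5/4)/4.
Step 1. Substitute u = y**2 + 5, turning ∫(-10*y/((y**2 + 5)**2 + 16)) dy into ∫(-5/(u**2 + 16)) du: now ∫(-5/(u**2 + 16)) du.
Step 2. Evaluate the standard form: now -5*atan(u/4)/4.
Step 3. Substitute back u = y**2 + 5: now -5*atan(y**2/4 + 5/4)/4.
Answer: -5*atan(y**2/4 + 5/4)/4.


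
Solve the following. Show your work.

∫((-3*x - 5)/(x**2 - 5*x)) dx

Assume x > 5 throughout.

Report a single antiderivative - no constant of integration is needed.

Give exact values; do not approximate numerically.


Step 1. Decompose ∫((-3*x - 5)/(x**2 - 5*x)) dx by partial fractions, (-3*x - 5)/(x**2 - 5*x) = -4/(x - 5) + 1/x: now ∫(1/x) dx + ∫(-4/(x - 5)) dx.
Step 2. Evaluate the standard form [assuming x > 5]: now -4*log(x - 5) + ∫(1/x) dx.
Step 3. Evaluate the standard form [assuming x > 0]: now log(x) - 4*log(x - 5).
Answer: log(x) - 4*log(x - 5).


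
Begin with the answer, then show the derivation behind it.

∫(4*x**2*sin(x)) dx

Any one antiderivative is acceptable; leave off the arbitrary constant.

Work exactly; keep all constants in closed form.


The answer is -4*x**2*cos(x) + 8*x*sin(x) + 8*cos(x).
Step 1. Integrate ∫(4*x**2*sin(x)) dx by parts with u = x**2, dv = (4*sin(x)) dx, so v = -4*cos(x): now -4*x**2*cos(x) + ∫(8*x*cos(x)) dx.
Step 2. Integrate ∫(8*x*cos(x)) dx by parts with u = x, dv = (8*cos(x)) dx, so v = 8*sin(x): now -4*x**2*cos(x) + 8*x*sin(x) + ∫(-8*sin(x)) dx.
Step 3. Evaluate the standard form: now -4*x**2*cos(x) + 8*x*sin(x) + 8*cos(x).
Answer: -4*x**2*cos(x) + 8*x*sin(x) + 8*cos(x).


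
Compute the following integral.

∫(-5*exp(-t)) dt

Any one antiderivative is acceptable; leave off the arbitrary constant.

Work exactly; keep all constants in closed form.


Answer: 5*exp(-t).


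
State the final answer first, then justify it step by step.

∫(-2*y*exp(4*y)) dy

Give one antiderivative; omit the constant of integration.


The answer is -y*exp(4*y)/2 + exp(4*y)/8.
Step 1. Integrate ∫(-2*y*exp(4*y)) dy by parts with u = y, dv = (-2*exp(4*y)) dy, so v = -exp(4*y)/2: now -y*exp(4*y)/2 + ∫(exp(4*y)/2) dy.
Step 2. Evaluate the standard form: now -y*exp(4*y)/2 + exp(4*y)/8.
Answer: -y*exp(4*y)/2 + exp(4*y)/8.


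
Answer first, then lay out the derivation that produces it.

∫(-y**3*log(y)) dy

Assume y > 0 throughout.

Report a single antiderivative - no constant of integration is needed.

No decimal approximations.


The answer is -y**4*log(y)/4 + y**4/16.
Step 1. Integrate ∫(-y**3*log(y)) dy by parts with u = log(y), dv = (-y**3) dy, so v = -y**4/4 [assuming y > 0]: now -y**4*log(y)/4 + ∫(y**3/4) dy.
Step 2. Evaluate the standard form: now -y**4*log(y)/4 + y**4/16.
Answer: -y**4*log(y)/4 + y**4/16.


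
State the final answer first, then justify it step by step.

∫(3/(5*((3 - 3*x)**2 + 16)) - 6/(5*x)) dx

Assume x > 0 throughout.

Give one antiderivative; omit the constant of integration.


The answer is -6*log(x)/5 + atan(3*x/4 - 3/4)/20.
Step 1. Rewrite: now ∫(-6/(5*x)) dx + ∫(3/(5*((3 - 3*x)**2 + 16))) dx.
Step 2. Substitute u = 3 - 3*x, turning ∫(3/(5*((3 - 3*x)**2 + 16))) dx into ∫(-1/(5*(u**2 + 16))) du: now ∫(-6/(5*x)) dx + ∫(-1/(5*(u**2 + 16))) du.
Step 3. Evaluate the standard form: now -atan(u/4)/20 + ∫(-6/(5*x)) dx.
Step 4. Substitute back u = 3 - 3*x: now atan(3*x/4 - 3/4)/20 + ∫(-6/(5*x)) dx.
Step 5. Evaluate the standard form [assuming x > 0]: now -6*log(x)/5 + atan(3*x/4 - 3/4)/20.
Answer: -6*log(x)/5 + atan(3*x/4 - 3/4)/20.


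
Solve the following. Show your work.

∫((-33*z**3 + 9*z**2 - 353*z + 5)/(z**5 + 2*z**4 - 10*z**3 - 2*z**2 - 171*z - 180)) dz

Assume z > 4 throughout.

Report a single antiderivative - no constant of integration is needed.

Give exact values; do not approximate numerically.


Step 1. Decompose ∫((-33*z**3 + 9*z**2 - 353*z + 5)/(z**5 + 2*z**4 - 10*z**3 - 2*z**2 - 171*z - 180)) dz by partial fractions, (-33*z**3 + 9*z**2 - 353*z + 5)/(z**5 + 2*z**4 - 10*z**3 - 2*z**2 - 171*z - 180) = 2/(z**2 + 9) + 5/(z + 5) - 2/(z + 1) - 3/(z - 4): now ∫(-3/(z - 4)) dz + ∫(-2/(z + 1)) dz + ∫(5/(z + 5)) dz + ∫(2/(z**2 + 9)) dz.
Step 2. Evaluate the standard form [assuming z > 4]: now -3*log(z - 4) + ∫(-2/(z + 1)) dz + ∫(5/(z + 5)) dz + ∫(2/(z**2 + 9)) dz.
Step 3. Evaluate the standard form [assuming z > -1]: now -3*log(z - 4) - 2*log(z + 1) + ∫(5/(z + 5)) dz + ∫(2/(z**2 + 9)) dz.
Step 4. Evaluate the standard form [assuming z > -5]: now -3*log(z - 4) - 2*log(z + 1) + 5*log(z + 5) + ∫(2/(z**2 + 9)) dz.
Step 5. Evaluate the standard form: now -3*log(z - 4) - 2*log(z + 1) + 5*log(z + 5) + 2*atan(z/3)/3.
Answer: -3*log(z - 4) - 2*log(z + 1) + 5*log(z + 5) + 2*atan(z/3)/3.


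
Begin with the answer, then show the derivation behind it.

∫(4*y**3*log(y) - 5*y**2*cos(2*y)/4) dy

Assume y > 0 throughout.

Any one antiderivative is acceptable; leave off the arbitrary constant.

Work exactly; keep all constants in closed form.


The answer is y**4*log(y) - y**4/4 - 5*y**2*sin(2*y)/8 - 5*y*cos(2*y)/8 + 5*sin(2*y)/16.
Step 1. Rewrite: now ∫(-5*y**2*cos(2*y)/4) dy + ∫(4*y**3*log(y)) dy.
Step 2. Integrate ∫(4*y**3*log(y)) dy by parts with u = log(y), dv = (4*y**3) dy, so v = y**4 [assuming y > 0]: now y**4*log(y) + ∫(-y**3) dy + ∫(-5*y**2*cos(2*y)/4) dy.
Step 3. Evaluate the standard form: now y**4*log(y) - y**4/4 + ∫(-5*y**2*cos(2*y)/4) dy.
Step 4. Integrate ∫(-5*y**2*cos(2*y)/4) dy by parts with u = y**2, dv = (-5*cos(2*y)/4) dy, so v = -5*sin(2*y)/8: now y**4*log(y) - y**4/4 - 5*y**2*sin(2*y)/8 + ∫(5*y*sin(2*y)/4) dy.
Step 5. Integrate ∫(5*y*sin(2*y)/4) dy by parts with u = y, dv = (5*sin(2*y)/4) dy, so v = -5*cos(2*y)/8: now y**4*log(y) - y**4/4 - 5*y**2*sin(2*y)/8 - 5*y*cos(2*y)/8 + ∫(5*cos(2*y)/8) dy.
Step 6. Evaluate the standard form: now y**4*log(y) - y**4/4 - 5*y**2*sin(2*y)/8 - 5*y*cos(2*y)/8 + 5*sin(2*y)/16.
Answer: y**4*log(y) - y**4/4 - 5*y**2*sin(2*y)/8 - 5*y*cos(2*y)/8 + 5*sin(2*y)/16.


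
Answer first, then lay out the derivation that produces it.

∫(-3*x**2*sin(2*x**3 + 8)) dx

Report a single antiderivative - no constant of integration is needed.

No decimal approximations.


The answer is cos(2*x**3 + 8)/2.
Step 1. Substitute u = x**3 + 4, turning ∫(-3*x**2*sin(2*x**3 + 8)) dx into ∫(-sin(2*u)) du: now ∫(-sin(2*u)) du.
Step 2. Evaluate the standard form: now cos(2*u)/2.
Step 3. Substitute back u = x**3 + 4: now cos(2*x**3 + 8)/2.
Answer: cos(2*x**3 + 8)/2.


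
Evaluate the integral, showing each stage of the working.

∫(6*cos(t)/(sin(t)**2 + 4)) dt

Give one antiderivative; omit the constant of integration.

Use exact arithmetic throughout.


Step 1. Substitute u = sin(t), turning ∫(6*cos(t)/(sin(t)**2 + 4)) dt into ∫(6/(u**2 + 4)) du: now ∫(6/(u**2 + 4)) du.
Step 2. Evaluate the standard form: now 3*atan(u/2).
Step 3. Substitute back u = sin(t): now 3*atan(sin(t)/2).
Answer: 3*atan(sin(t)/2).


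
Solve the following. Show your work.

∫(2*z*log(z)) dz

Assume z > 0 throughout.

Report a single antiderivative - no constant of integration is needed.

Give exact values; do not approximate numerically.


Step 1. Integrate ∫(2*z*log(z)) dz by parts with u = log(z), dv = (2*z) dz, so v = z**2 [assuming z > 0]: now z**2*log(z) + ∫(-z) dz.
Step 2. Evaluate the standard form: now z**2*log(z) - z**2/2.
Answer: z**2*log(z) - z**2/2.


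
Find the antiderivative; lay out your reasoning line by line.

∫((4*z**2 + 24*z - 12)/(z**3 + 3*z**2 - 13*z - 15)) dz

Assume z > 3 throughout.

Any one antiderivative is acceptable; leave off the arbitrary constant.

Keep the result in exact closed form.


Step 1. Decompose ∫((4*z**2 + 24*z - 12)/(z**3 + 3*z**2 - 13*z - 15)) dz by partial fractions, (4*z**2 + 24*z - 12)/(z**3 + 3*z**2 - 13*z - 15) = -1/(z + 5) + 2/(z + 1) + 3/(z - 3): now ∫(3/(z - 3)) dz + ∫(2/(z + 1)) dz + ∫(-1/(z + 5)) dz.
Step 2. Evaluate the standard form [assuming z > -1]: now 2*log(z + 1) + ∫(3/(z - 3)) dz + ∫(-1/(z + 5)) dz.
Step 3. Evaluate the standard form [assuming z > -5]: now 2*log(z + 1) - log(z + 5) + ∫(3/(z - 3)) dz.
Step 4. Evaluate the standard form [assuming z > 3]: now 3*log(z - 3) + 2*log(z + 1) - log(z + 5).
Answer: 3*log(z - 3) + 2*log(z + 1) - log(z + 5).


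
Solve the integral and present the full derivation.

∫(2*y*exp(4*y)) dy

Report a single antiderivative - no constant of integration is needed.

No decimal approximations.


Step 1. Integrate ∫(2*y*exp(4*y)) dy by parts with u = y, dv = (2*exp(4*y)) dy, so v = exp(4*y)/2: now y*exp(4*y)/2 + ∫(-exp(4*y)/2) dy.
Step 2. Evaluate the standard form: now y*exp(4*y)/2 - exp(4*y)/8.
Answer: y*exp(4*y)/2 - exp(4*y)/8.


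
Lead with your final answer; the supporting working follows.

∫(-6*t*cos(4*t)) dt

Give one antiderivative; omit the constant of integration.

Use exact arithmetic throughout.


The answer is -3*t*sin(4*t)/2 - 3*cos(4*t)/8.
Step 1. Integrate ∫(-6*t*cos(4*t)) dt by parts with u = t, dv = (-6*cos(4*t)) dt, so v = -3*sin(4*t)/2: now -3*t*sin(4*t)/2 + ∫(3*sin(4*t)/2) dt.
Step 2. Evaluate the standard form: now -3*t*sin(4*t)/2 - 3*cos(4*t)/8.
Answer: -3*t*sin(4*t)/2 - 3*cos(4*t)/8.


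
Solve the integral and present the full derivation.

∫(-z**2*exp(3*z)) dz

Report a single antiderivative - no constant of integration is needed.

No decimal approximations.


Step 1. Integrate ∫(-z**2*exp(3*z)) dz by parts with u = z**2, dv = (-exp(3*z)) dz, so v = -exp(3*z)/3: now -z**2*exp(3*z)/3 + ∫(2*z*exp(3*z)/3) dz.
Step 2. Integrate ∫(2*z*exp(3*z)/3) dz by parts with u = z, dv = (2*exp(3*z)/3) dz, so v = 2*exp(3*z)/9: now -z**2*exp(3*z)/3 + 2*z*exp(3*z)/9 + ∫(-2*exp(3*z)/9) dz.
Step 3. Evaluate the standard form: now -z**2*exp(3*z)/3 + 2*z*exp(3*z)/9 - 2*exp(3*z)/27.
Answer: -z**2*exp(3*z)/3 + 2*z*exp(3*z)/9 - 2*exp(3*z)/27.


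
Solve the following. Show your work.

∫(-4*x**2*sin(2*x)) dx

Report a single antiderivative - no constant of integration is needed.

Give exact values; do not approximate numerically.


Step 1. Integrate ∫(-4*x**2*sin(2*x)) dx by parts with u = x**2, dv = (-4*sin(2*x)) dx, so v = 2*cos(2*x): now 2*x**2*cos(2*x) + ∫(-4*x*cos(2*x)) dx.
Step 2. Integrate ∫(-4*x*cos(2*x)) dx by parts with u = x, dv = (-4*cos(2*x)) dx, so v = -2*sin(2*x): now 2*x**2*cos(2*x) - 2*x*sin(2*x) + ∫(2*sin(2*x)) dx.
Step 3. Evaluate the standard form: now 2*x**2*cos(2*x) - 2*x*sin(2*x) - cos(2*x).
Answer: 2*x**2*cos(2*x) - 2*x*sin(2*x) - cos(2*x).


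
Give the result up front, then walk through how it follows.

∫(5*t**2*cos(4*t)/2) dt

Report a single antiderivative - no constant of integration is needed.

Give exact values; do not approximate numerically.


The answer is 5*t**2*sin(4*t)/8 + 5*t*cos(4*t)/16 - 5*sin(4*t)/64.
Step 1. Integrate ∫(5*t**2*cos(4*t)/2) dt by parts with u = t**2, dv = (5*cos(4*t)/2) dt, so v = 5*sin(4*t)/8: now 5*t**2*sin(4*t)/8 + ∫(-5*t*sin(4*t)/4) dt.
Step 2. Integrate ∫(-5*t*sin(4*t)/4) dt by parts with u = t, dv = (-5*sin(4*t)/4) dt, so v = 5*cos(4*t)/16: now 5*t**2*sin(4*t)/8 + 5*t*cos(4*t)/16 + ∫(-5*cos(4*t)/16) dt.
Step 3. Evaluate the standard form: now 5*t**2*sin(4*t)/8 + 5*t*cos(4*t)/16 - 5*sin(4*t)/64.
Answer: 5*t**2*sin(4*t)/8 + 5*t*cos(4*t)/16 - 5*sin(4*t)/64.


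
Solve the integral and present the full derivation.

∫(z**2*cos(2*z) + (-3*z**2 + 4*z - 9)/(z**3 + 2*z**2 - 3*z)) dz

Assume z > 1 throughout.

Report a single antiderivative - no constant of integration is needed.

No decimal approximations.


Step 1. Rewrite: now ∫(z**2*cos(2*z)) dz + ∫((-3*z**2 + 4*z - 9)/(z**3 + 2*z**2 - 3*z)) dz.
Step 2. Decompose ∫((-3*z**2 + 4*z - 9)/(z**3 + 2*z**2 - 3*z)) dz by partial fractions, (-3*z**2 + 4*z - 9)/(z**3 + 2*z**2 - 3*z) = -4/(z + 3) - 2/(z - 1) + 3/z: now ∫(3/z) dz + ∫(z**2*cos(2*z)) dz + ∫(-2/(z - 1)) dz + ∫(-4/(z + 3)) dz.
Step 3. Evaluate the standard form [assuming z > 0]: now 3*log(z) + ∫(z**2*cos(2*z)) dz + ∫(-2/(z - 1)) dz + ∫(-4/(z + 3)) dz.
Step 4. Evaluate the standard form [assuming z > 1]: now 3*log(z) - 2*log(z - 1) + ∫(z**2*cos(2*z)) dz + ∫(-4/(z + 3)) dz.
Step 5. Evaluate the standard form [assuming z > -3]: now 3*log(z) - 2*log(z - 1) - 4*log(z + 3) + ∫(z**2*cos(2*z)) dz.
Step 6. Integrate ∫(z**2*cos(2*z)) dz by parts with u = z**2, dv = (cos(2*z)) dz, so v = sin(2*z)/2: now z**2*sin(2*z)/2 + 3*log(z) - 2*log(z - 1) - 4*log(z + 3) + ∫(-z*sin(2*z)) dz.
Step 7. Integrate ∫(-z*sin(2*z)) dz by parts with u = z, dv = (-sin(2*z)) dz, so v = cos(2*z)/2: now z**2*sin(2*z)/2 + z*cos(2*z)/2 + 3*log(z) - 2*log(z - 1) - 4*log(z + 3) + ∫(-cos(2*z)/2) dz.
Step 8. Evaluate the standard form: now z**2*sin(2*z)/2 + z*cos(2*z)/2 + 3*log(z) - 2*log(z - 1) - 4*log(z + 3) - sin(2*z)/4.
Answer: z**2*sin(2*z)/2 + z*cos(2*z)/2 + 3*log(z) - 2*log(z - 1) - 4*log(z + 3) - sin(2*z)/4.
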